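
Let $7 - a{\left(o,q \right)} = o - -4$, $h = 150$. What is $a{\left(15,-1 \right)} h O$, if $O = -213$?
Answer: $383400$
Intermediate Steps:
$a{\left(o,q \right)} = 3 - o$ ($a{\left(o,q \right)} = 7 - \left(o - -4\right) = 7 - \left(o + 4\right) = 7 - \left(4 + o\right) = 3 - o$)
$a{\left(15,-1 \right)} h O = \left(3 - 15\right) 150 \left(-213\right) = \left(-12\right) 150 \left(-213\right) = \left(-1800\right) \left(-213\right) = 383400$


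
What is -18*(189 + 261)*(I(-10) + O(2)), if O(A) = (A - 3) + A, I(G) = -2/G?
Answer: -9720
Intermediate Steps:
O(A) = -3 + 2*A (O(A) = (-3 + A) + A = -3 + 2*A)
-18*(189 + 261)*(I(-10) + O(2)) = -18*(189 + 261)*(-2/(-10) + (-3 + 2*2)) = -8100*(-2*(-⅒) + (-3 + 4)) = -8100*(⅕ + 1) = -8100*6/5 = -18*540 = -9720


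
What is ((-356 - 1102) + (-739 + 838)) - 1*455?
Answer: -1814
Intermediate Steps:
((-356 - 1102) + (-739 + 838)) - 1*455 = (-1458 + 99) - 455 = -1359 - 455 = -1814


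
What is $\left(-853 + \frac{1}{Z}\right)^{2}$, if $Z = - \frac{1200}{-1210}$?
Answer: $\frac{10452813121}{14400} \approx 7.2589 \cdot 10^{5}$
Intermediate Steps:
$Z = \frac{120}{121}$ ($Z = \left(-1200\right) \left(- \frac{1}{1210}\right) = \frac{120}{121} \approx 0.99174$)
$\left(-853 + \frac{1}{Z}\right)^{2} = \left(-853 + \frac{1}{\frac{120}{121}}\right)^{2} = \left(-853 + \frac{121}{120}\right)^{2} = \left(- \frac{102239}{120}\right)^{2} = \frac{10452813121}{14400}$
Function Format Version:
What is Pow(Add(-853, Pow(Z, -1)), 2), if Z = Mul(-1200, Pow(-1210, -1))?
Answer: Rational(10452813121, 14400) ≈ 7.2589e+5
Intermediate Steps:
Z = Rational(120, 121) (Z = Mul(-1200, Rational(-1, 1210)) = Rational(120, 121) ≈ 0.99174)
Pow(Add(-853, Pow(Z, -1)), 2) = Pow(Add(-853, Pow(Rational(120, 121), -1)), 2) = Pow(Add(-853, Rational(121, 120)), 2) = Pow(Rational(-102239, 120), 2) = Rational(10452813121, 14400)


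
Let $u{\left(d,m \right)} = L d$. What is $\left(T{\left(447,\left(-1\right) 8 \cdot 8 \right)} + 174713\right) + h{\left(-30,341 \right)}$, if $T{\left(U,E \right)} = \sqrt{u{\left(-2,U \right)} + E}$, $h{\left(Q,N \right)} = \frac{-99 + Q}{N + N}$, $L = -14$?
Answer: $\frac{119154137}{682} + 6 i \approx 1.7471 \cdot 10^{5} + 6.0 i$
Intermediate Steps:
$h{\left(Q,N \right)} = \frac{-99 + Q}{2 N}$
$u{\left(d,m \right)} = - 14 d$
$T{\left(U,E \right)} = \sqrt{28 + E}$ ($T{\left(U,E \right)} = \sqrt{\left(-14\right) \left(-2\right) + E} = \sqrt{28 + E}$)
$\left(T{\left(447,\left(-1\right) 8 \cdot 8 \right)} + 174713\right) + h{\left(-30,341 \right)} = \left(\sqrt{28 + \left(-1\right) 8 \cdot 8} + 174713\right) + \frac{-99 - 30}{2 \cdot 341} = \left(\sqrt{28 - 64} + 174713\right) + \frac{1}{2} \cdot \frac{1}{341} \left(-129\right) = \left(\sqrt{28 - 64} + 174713\right) - \frac{129}{682} = \left(\sqrt{-36} + 174713\right) - \frac{129}{682} = \left(6 i + 174713\right) - \frac{129}{682} = \left(174713 + 6 i\right) - \frac{129}{682} = \frac{119154137}{682} + 6 i$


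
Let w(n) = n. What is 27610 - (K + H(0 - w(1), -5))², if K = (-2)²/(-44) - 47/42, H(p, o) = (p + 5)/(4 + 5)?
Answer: 53037573839/1920996 ≈ 27609.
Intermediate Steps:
H(p, o) = 5/9 + p/9 (H(p, o) = (5 + p)/9 = (5 + p)*(⅑) = 5/9 + p/9)
K = -559/462 (K = 4*(-1/44) - 47*1/42 = -1/11 - 47/42 = -559/462 ≈ -1.2100)
27610 - (K + H(0 - w(1), -5))² = 27610 - (-559/462 + (5/9 + (0 - 1*1)/9))² = 27610 - (-559/462 + (5/9 + (0 - 1)/9))² = 27610 - (-559/462 + (5/9 + (⅑)*(-1)))² = 27610 - (-559/462 + (5/9 - ⅑))² = 27610 - (-559/462 + 4/9)² = 27610 - (-1061/1386)² = 27610 - 1*1125721/1920996 = 27610 - 1125721/1920996 = 53037573839/1920996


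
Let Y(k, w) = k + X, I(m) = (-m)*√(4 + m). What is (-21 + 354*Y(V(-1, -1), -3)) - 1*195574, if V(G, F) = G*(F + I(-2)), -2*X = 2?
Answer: -195595 - 708*√2 ≈ -1.9660e+5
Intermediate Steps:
I(m) = -m*√(4 + m)
X = -1 (X = -½*2 = -1)
V(G, F) = G*(F + 2*√2) (V(G, F) = G*(F - 1*(-2)*√(4 - 2)) = G*(F - 1*(-2)*√2) = G*(F + 2*√2))
Y(k, w) = -1 + k (Y(k, w) = k - 1 = -1 + k)
(-21 + 354*Y(V(-1, -1), -3)) - 1*195574 = (-21 + 354*(-1 - (-1 + 2*√2))) - 1*195574 = (-21 + 354*(-1 + (1 - 2*√2))) - 195574 = (-21 + 354*(-2*√2)) - 195574 = (-21 - 708*√2) - 195574 = -195595 - 708*√2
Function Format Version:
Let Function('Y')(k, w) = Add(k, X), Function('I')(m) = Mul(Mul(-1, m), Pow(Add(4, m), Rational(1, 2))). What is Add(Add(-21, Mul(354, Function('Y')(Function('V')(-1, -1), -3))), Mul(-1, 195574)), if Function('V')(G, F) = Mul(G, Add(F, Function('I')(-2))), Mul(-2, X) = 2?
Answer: Add(-195595, Mul(-708, Pow(2, Rational(1, 2)))) ≈ -1.9660e+5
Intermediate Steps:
Function('I')(m) = Mul(-1, m, Pow(Add(4, m), Rational(1, 2)))
X = -1 (X = Mul(Rational(-1, 2), 2) = -1)
Function('V')(G, F) = Mul(G, Add(F, Mul(2, Pow(2, Rational(1, 2))))) (Function('V')(G, F) = Mul(G, Add(F, Mul(-1, -2, Pow(Add(4, -2), Rational(1, 2))))) = Mul(G, Add(F, Mul(-1, -2, Pow(2, Rational(1, 2))))) = Mul(G, Add(F, Mul(2, Pow(2, Rational(1, 2))))))
Function('Y')(k, w) = Add(-1, k) (Function('Y')(k, w) = Add(k, -1) = Add(-1, k))
Add(Add(-21, Mul(354, Function('Y')(Function('V')(-1, -1), -3))), Mul(-1, 195574)) = Add(Add(-21, Mul(354, Add(-1, Mul(-1, Add(-1, Mul(2, Pow(2, Rational(1, 2)))))))), Mul(-1, 195574)) = Add(Add(-21, Mul(354, Add(-1, Add(1, Mul(-2, Pow(2, Rational(1, 2))))))), -195574) = Add(Add(-21, Mul(354, Mul(-2, Pow(2, Rational(1, 2))))), -195574) = Add(Add(-21, Mul(-708, Pow(2, Rational(1, 2)))), -195574) = Add(-195595, Mul(-708, Pow(2, Rational(1, 2))))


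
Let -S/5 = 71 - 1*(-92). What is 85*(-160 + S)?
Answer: -82875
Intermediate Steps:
S = -815 (S = -5*(71 - 1*(-92)) = -5*(71 + 92) = -5*163 = -815)
85*(-160 + S) = 85*(-160 - 815) = 85*(-975) = -82875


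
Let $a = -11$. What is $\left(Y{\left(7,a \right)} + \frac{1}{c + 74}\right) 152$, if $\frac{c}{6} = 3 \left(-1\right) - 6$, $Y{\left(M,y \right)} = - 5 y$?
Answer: $\frac{41838}{5} \approx 8367.6$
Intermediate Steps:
$c = -54$ ($c = 6 \left(3 \left(-1\right) - 6\right) = 6 \left(-3 - 6\right) = 6 \left(-9\right) = -54$)
$\left(Y{\left(7,a \right)} + \frac{1}{c + 74}\right) 152 = \left(\left(-5\right) \left(-11\right) + \frac{1}{-54 + 74}\right) 152 = \left(55 + \frac{1}{20}\right) 152 = \frac{1101}{20} \cdot 152 = \frac{41838}{5}$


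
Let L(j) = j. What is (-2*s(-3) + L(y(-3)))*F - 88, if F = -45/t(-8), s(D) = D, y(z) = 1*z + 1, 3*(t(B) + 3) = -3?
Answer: -43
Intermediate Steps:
t(B) = -4 (t(B) = -3 + (1/3)*(-3) = -3 - 1 = -4)
y(z) = 1 + z (y(z) = z + 1 = 1 + z)
F = 45/4 (F = -45/(-4) = -45*(-1/4) = 45/4 ≈ 11.250)
(-2*s(-3) + L(y(-3)))*F - 88 = (-2*(-3) + (1 - 3))*(45/4) - 88 = (6 - 2)*(45/4) - 88 = 4*(45/4) - 88 = 45 - 88 = -43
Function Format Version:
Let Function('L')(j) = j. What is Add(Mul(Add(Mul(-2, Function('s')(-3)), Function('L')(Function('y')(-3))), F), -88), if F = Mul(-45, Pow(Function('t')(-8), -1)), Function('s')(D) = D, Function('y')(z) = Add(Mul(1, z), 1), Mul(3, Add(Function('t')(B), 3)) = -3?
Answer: -43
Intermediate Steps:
Function('t')(B) = -4 (Function('t')(B) = Add(-3, Mul(Rational(1, 3), -3)) = Add(-3, -1) = -4)
Function('y')(z) = Add(1, z) (Function('y')(z) = Add(z, 1) = Add(1, z))
F = Rational(45, 4) (F = Mul(-45, Pow(-4, -1)) = Mul(-45, Rational(-1, 4)) = Rational(45, 4) ≈ 11.250)
Add(Mul(Add(Mul(-2, Function('s')(-3)), Function('L')(Function('y')(-3))), F), -88) = Add(Mul(Add(Mul(-2, -3), Add(1, -3)), Rational(45, 4)), -88) = Add(Mul(Add(6, -2), Rational(45, 4)), -88) = Add(Mul(4, Rational(45, 4)), -88) = Add(45, -88) = -43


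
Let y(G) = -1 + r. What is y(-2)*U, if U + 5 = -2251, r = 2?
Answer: -2256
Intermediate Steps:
y(G) = 1 (y(G) = -1 + 2 = 1)
U = -2256 (U = -5 - 2251 = -2256)
y(-2)*U = 1*(-2256) = -2256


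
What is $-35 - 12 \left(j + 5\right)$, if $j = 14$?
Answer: $-263$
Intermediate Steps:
$-35 - 12 \left(j + 5\right) = -35 - 12 \left(14 + 5\right) = -35 - 228 = -263$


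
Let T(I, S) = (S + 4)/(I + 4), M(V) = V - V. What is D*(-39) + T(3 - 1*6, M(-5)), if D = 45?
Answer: -1751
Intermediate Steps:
M(V) = 0
T(I, S) = (4 + S)/(4 + I)
D*(-39) + T(3 - 1*6, M(-5)) = 45*(-39) + (4 + 0)/(4 + (3 - 1*6)) = -1755 + 4/(4 + (3 - 6)) = -1755 + 4/(4 - 3) = -1755 + 4/1 = -1755 + 1*4 = -1755 + 4 = -1751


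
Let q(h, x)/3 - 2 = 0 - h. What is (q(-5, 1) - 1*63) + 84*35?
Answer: 2898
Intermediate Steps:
q(h, x) = 6 - 3*h (q(h, x) = 6 + 3*(0 - h) = 6 + 3*(-h) = 6 - 3*h)
(q(-5, 1) - 1*63) + 84*35 = ((6 - 3*(-5)) - 1*63) + 84*35 = ((6 + 15) - 63) + 2940 = (21 - 63) + 2940 = -42 + 2940 = 2898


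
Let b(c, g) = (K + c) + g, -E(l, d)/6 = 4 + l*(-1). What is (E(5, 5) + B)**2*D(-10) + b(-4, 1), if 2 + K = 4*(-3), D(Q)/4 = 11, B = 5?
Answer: 5307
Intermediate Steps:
E(l, d) = -24 + 6*l (E(l, d) = -6*(4 + l*(-1)) = -6*(4 - l) = -24 + 6*l)
D(Q) = 44 (D(Q) = 4*11 = 44)
K = -14 (K = -2 + 4*(-3) = -2 - 12 = -14)
b(c, g) = -14 + c + g (b(c, g) = (-14 + c) + g = -14 + c + g)
(E(5, 5) + B)**2*D(-10) + b(-4, 1) = ((-24 + 6*5) + 5)**2*44 + (-14 - 4 + 1) = ((-24 + 30) + 5)**2*44 - 17 = (6 + 5)**2*44 - 17 = 11**2*44 - 17 = 121*44 - 17 = 5324 - 17 = 5307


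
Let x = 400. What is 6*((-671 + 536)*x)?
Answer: -324000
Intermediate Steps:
6*((-671 + 536)*x) = 6*((-671 + 536)*400) = 6*(-135*400) = 6*(-54000) = -324000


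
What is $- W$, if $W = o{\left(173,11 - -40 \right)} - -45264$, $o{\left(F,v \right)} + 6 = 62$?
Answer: $-45320$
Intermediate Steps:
$o{\left(F,v \right)} = 56$ ($o{\left(F,v \right)} = -6 + 62 = 56$)
$W = 45320$ ($W = 56 - -45264 = 56 + 45264 = 45320$)
$- W = \left(-1\right) 45320 = -45320$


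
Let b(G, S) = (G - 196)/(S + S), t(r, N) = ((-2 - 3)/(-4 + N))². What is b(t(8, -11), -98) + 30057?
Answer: 53022311/1764 ≈ 30058.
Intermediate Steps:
t(r, N) = 25/(-4 + N)² (t(r, N) = (-5/(-4 + N))² = 25/(-4 + N)²)
b(G, S) = (-196 + G)/(2*S) (b(G, S) = (-196 + G)/((2*S)) = (-196 + G)*(1/(2*S)) = (-196 + G)/(2*S))
b(t(8, -11), -98) + 30057 = (½)*(-196 + 25/(-4 - 11)²)/(-98) + 30057 = (½)*(-1/98)*(-196 + 25/(-15)²) + 30057 = (½)*(-1/98)*(-196 + 25*(1/225)) + 30057 = (½)*(-1/98)*(-196 + ⅑) + 30057 = (½)*(-1/98)*(-1763/9) + 30057 = 1763/1764 + 30057 = 53022311/1764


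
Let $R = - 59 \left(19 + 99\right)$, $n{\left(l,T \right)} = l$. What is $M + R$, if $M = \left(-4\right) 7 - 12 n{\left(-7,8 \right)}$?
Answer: $-6906$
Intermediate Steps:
$R = -6962$ ($R = \left(-59\right) 118 = -6962$)
$M = 56$ ($M = \left(-4\right) 7 - -84 = -28 + 84 = 56$)
$M + R = 56 - 6962 = -6906$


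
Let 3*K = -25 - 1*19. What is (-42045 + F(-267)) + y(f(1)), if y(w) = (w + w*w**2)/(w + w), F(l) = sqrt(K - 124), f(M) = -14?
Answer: -83893/2 + 4*I*sqrt(78)/3 ≈ -41947.0 + 11.776*I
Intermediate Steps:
K = -44/3 (K = (-25 - 1*19)/3 = (-25 - 19)/3 = (1/3)*(-44) = -44/3 ≈ -14.667)
F(l) = 4*I*sqrt(78)/3 (F(l) = sqrt(-44/3 - 124) = sqrt(-416/3) = 4*I*sqrt(78)/3)
y(w) = (w + w**3)/(2*w) (y(w) = (w + w**3)/((2*w)) = (w + w**3)*(1/(2*w)) = (w + w**3)/(2*w))
(-42045 + F(-267)) + y(f(1)) = (-42045 + 4*I*sqrt(78)/3) + (1/2 + (1/2)*(-14)**2) = (-42045 + 4*I*sqrt(78)/3) + (1/2 + (1/2)*196) = (-42045 + 4*I*sqrt(78)/3) + (1/2 + 98) = (-42045 + 4*I*sqrt(78)/3) + 197/2 = -83893/2 + 4*I*sqrt(78)/3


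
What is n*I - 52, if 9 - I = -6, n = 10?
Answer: 98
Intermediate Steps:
I = 15 (I = 9 - 1*(-6) = 9 + 6 = 15)
n*I - 52 = 10*15 - 52 = 150 - 52 = 98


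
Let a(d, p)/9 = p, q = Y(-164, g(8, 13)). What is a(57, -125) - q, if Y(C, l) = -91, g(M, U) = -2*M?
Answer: -1034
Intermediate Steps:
q = -91
a(d, p) = 9*p
a(57, -125) - q = 9*(-125) - 1*(-91) = -1125 + 91 = -1034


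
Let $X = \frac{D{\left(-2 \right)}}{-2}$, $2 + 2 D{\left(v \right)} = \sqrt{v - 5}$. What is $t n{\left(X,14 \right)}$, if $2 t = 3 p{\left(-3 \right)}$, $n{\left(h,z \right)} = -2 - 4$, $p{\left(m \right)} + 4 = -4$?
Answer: $72$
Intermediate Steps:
$p{\left(m \right)} = -8$ ($p{\left(m \right)} = -4 - 4 = -8$)
$D{\left(v \right)} = -1 + \frac{\sqrt{-5 + v}}{2}$ ($D{\left(v \right)} = -1 + \frac{\sqrt{v - 5}}{2} = -1 + \frac{\sqrt{-5 + v}}{2}$)
$X = \frac{1}{2} - \frac{i \sqrt{7}}{4}$ ($X = \frac{-1 + \frac{\sqrt{-5 - 2}}{2}}{-2} = \left(-1 + \frac{\sqrt{-7}}{2}\right) \left(- \frac{1}{2}\right) = \left(-1 + \frac{i \sqrt{7}}{2}\right) \left(- \frac{1}{2}\right) = \frac{1}{2} - \frac{i \sqrt{7}}{4} \approx 0.5 - 0.66144 i$)
$n{\left(h,z \right)} = -6$ ($n{\left(h,z \right)} = -2 - 4 = -6$)
$t = -12$ ($t = \frac{3 \left(-8\right)}{2} = \frac{1}{2} \left(-24\right) = -12$)
$t n{\left(X,14 \right)} = \left(-12\right) \left(-6\right) = 72$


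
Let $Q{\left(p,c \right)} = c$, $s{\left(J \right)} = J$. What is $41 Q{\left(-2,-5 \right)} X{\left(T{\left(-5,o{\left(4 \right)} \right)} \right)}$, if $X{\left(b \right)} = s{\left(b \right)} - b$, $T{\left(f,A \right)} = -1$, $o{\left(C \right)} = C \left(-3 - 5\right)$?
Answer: $0$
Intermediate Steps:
$o{\left(C \right)} = - 8 C$ ($o{\left(C \right)} = C \left(-8\right) = - 8 C$)
$X{\left(b \right)} = 0$ ($X{\left(b \right)} = b - b = 0$)
$41 Q{\left(-2,-5 \right)} X{\left(T{\left(-5,o{\left(4 \right)} \right)} \right)} = 41 \left(-5\right) 0 = \left(-205\right) 0 = 0$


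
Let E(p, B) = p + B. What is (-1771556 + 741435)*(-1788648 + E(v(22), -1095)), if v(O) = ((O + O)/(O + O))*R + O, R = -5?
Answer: 1843634336846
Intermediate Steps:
v(O) = -5 + O (v(O) = ((O + O)/(O + O))*(-5) + O = ((2*O)/((2*O)))*(-5) + O = ((2*O)*(1/(2*O)))*(-5) + O = 1*(-5) + O = -5 + O)
E(p, B) = B + p
(-1771556 + 741435)*(-1788648 + E(v(22), -1095)) = (-1771556 + 741435)*(-1788648 + (-1095 + (-5 + 22))) = -1030121*(-1788648 + (-1095 + 17)) = -1030121*(-1788648 - 1078) = -1030121*(-1789726) = 1843634336846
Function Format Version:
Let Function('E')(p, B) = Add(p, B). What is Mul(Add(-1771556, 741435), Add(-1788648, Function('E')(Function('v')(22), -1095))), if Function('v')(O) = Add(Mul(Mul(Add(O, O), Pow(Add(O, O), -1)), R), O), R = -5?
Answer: 1843634336846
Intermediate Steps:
Function('v')(O) = Add(-5, O) (Function('v')(O) = Add(Mul(Mul(Add(O, O), Pow(Add(O, O), -1)), -5), O) = Add(Mul(Mul(Mul(2, O), Pow(Mul(2, O), -1)), -5), O) = Add(Mul(Mul(Mul(2, O), Mul(Rational(1, 2), Pow(O, -1))), -5), O) = Add(Mul(1, -5), O) = Add(-5, O))
Function('E')(p, B) = Add(B, p)
Mul(Add(-1771556, 741435), Add(-1788648, Function('E')(Function('v')(22), -1095))) = Mul(Add(-1771556, 741435), Add(-1788648, Add(-1095, Add(-5, 22)))) = Mul(-1030121, Add(-1788648, Add(-1095, 17))) = Mul(-1030121, Add(-1788648, -1078)) = Mul(-1030121, -1789726) = 1843634336846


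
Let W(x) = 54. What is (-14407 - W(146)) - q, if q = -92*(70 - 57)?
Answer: -13265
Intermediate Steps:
q = -1196 (q = -92*13 = -1196)
(-14407 - W(146)) - q = (-14407 - 1*54) - 1*(-1196) = (-14407 - 54) + 1196 = -14461 + 1196 = -13265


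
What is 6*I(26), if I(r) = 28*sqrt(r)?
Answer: 168*sqrt(26) ≈ 856.63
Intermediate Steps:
6*I(26) = 6*(28*sqrt(26)) = 168*sqrt(26)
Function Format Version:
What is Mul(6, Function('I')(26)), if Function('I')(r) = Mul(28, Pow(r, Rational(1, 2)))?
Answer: Mul(168, Pow(26, Rational(1, 2))) ≈ 856.63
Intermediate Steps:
Mul(6, Function('I')(26)) = Mul(6, Mul(28, Pow(26, Rational(1, 2)))) = Mul(168, Pow(26, Rational(1, 2)))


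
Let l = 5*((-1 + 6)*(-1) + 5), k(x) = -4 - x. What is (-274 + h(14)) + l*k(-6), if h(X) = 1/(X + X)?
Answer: -7671/28 ≈ -273.96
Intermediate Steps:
l = 0 (l = 5*(5*(-1) + 5) = 5*(-5 + 5) = 5*0 = 0)
h(X) = 1/(2*X)
(-274 + h(14)) + l*k(-6) = (-274 + (1/2)/14) + 0*(-4 - 1*(-6)) = (-274 + (1/2)*(1/14)) + 0*(-4 + 6) = (-274 + 1/28) + 0*2 = -7671/28 + 0 = -7671/28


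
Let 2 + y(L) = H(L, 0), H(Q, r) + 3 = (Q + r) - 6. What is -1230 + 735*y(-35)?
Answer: -35040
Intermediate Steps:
H(Q, r) = -9 + Q + r (H(Q, r) = -3 + ((Q + r) - 6) = -3 + (-6 + Q + r) = -9 + Q + r)
y(L) = -11 + L (y(L) = -2 + (-9 + L + 0) = -2 + (-9 + L) = -11 + L)
-1230 + 735*y(-35) = -1230 + 735*(-11 - 35) = -1230 + 735*(-46) = -1230 - 33810 = -35040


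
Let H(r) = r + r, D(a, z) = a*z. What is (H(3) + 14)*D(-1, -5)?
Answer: 100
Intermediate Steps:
H(r) = 2*r
(H(3) + 14)*D(-1, -5) = (2*3 + 14)*(-1*(-5)) = (6 + 14)*5 = 20*5 = 100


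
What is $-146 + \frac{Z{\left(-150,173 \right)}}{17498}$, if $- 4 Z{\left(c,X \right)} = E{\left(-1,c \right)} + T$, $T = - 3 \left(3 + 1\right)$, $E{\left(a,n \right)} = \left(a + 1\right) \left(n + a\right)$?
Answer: $- \frac{2554705}{17498} \approx -146.0$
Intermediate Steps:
$E{\left(a,n \right)} = \left(1 + a\right) \left(a + n\right)$
$T = -12$ ($T = \left(-3\right) 4 = -12$)
$Z{\left(c,X \right)} = 3$ ($Z{\left(c,X \right)} = - \frac{\left(-1 + c + \left(-1\right)^{2} - c\right) - 12}{4} = - \frac{\left(-1 + c + 1 - c\right) - 12}{4} = - \frac{0 - 12}{4} = \left(- \frac{1}{4}\right) \left(-12\right) = 3$)
$-146 + \frac{Z{\left(-150,173 \right)}}{17498} = -146 + \frac{3}{17498} = - \frac{2554705}{17498}$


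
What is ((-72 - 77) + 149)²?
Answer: 0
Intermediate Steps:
((-72 - 77) + 149)² = (-149 + 149)² = 0² = 0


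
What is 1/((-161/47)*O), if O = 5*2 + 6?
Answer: -47/2576 ≈ -0.018245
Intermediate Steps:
O = 16 (O = 10 + 6 = 16)
1/((-161/47)*O) = 1/(-161/47*16) = 1/(-2576/47) = -47/2576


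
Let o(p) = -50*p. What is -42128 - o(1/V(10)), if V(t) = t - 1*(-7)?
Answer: -716126/17 ≈ -42125.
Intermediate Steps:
V(t) = 7 + t (V(t) = t + 7 = 7 + t)
-42128 - o(1/V(10)) = -42128 - (-50)/(7 + 10) = -42128 - (-50)/17 = -42128 - 1*(-50/17) = -42128 + 50/17 = -716126/17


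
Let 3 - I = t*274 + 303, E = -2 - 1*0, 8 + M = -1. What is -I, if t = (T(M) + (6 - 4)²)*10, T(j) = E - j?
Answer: 30440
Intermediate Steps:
M = -9 (M = -8 - 1 = -9)
E = -2 (E = -2 + 0 = -2)
T(j) = -2 - j
t = 110 (t = ((-2 - 1*(-9)) + (6 - 4)²)*10 = ((-2 + 9) + 2²)*10 = (7 + 4)*10 = 11*10 = 110)
I = -30440 (I = 3 - (110*274 + 303) = 3 - (30140 + 303) = 3 - 1*30443 = 3 - 30443 = -30440)
-I = -1*(-30440) = 30440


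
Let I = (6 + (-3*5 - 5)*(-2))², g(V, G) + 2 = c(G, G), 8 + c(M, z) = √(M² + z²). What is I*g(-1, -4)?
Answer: -21160 + 8464*√2 ≈ -9190.1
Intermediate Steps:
c(M, z) = -8 + √(M² + z²)
g(V, G) = -10 + √2*√(G²) (g(V, G) = -2 + (-8 + √(G² + G²)) = -2 + (-8 + √(2*G²)) = -2 + (-8 + √2*√(G²)) = -10 + √2*√(G²))
I = 2116 (I = (6 + (-15 - 5)*(-2))² = (6 - 20*(-2))² = (6 + 40)² = 46² = 2116)
I*g(-1, -4) = 2116*(-10 + √2*√((-4)²)) = 2116*(-10 + √2*√16) = 2116*(-10 + √2*4) = 2116*(-10 + 4*√2) = -21160 + 8464*√2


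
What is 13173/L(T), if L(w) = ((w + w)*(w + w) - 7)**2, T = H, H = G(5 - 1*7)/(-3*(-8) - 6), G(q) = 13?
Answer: 86428053/158404 ≈ 545.62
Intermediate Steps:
H = 13/18 (H = 13/(-3*(-8) - 6) = 13/(24 - 6) = 13/18 ≈ 0.72222)
T = 13/18 ≈ 0.72222
L(w) = (-7 + 4*w**2)**2 (L(w) = ((2*w)*(2*w) - 7)**2 = (4*w**2 - 7)**2 = (-7 + 4*w**2)**2)
13173/L(T) = 13173/((-7 + 4*(13/18)**2)**2) = 13173/((-7 + 4*(169/324))**2) = 13173/((-7 + 169/81)**2) = 13173/((-398/81)**2) = 13173/(158404/6561) = 13173*(6561/158404) = 86428053/158404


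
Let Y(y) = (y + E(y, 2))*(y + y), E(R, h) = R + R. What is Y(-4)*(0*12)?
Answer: 0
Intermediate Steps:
E(R, h) = 2*R
Y(y) = 6*y² (Y(y) = (y + 2*y)*(y + y) = (3*y)*(2*y) = 6*y²)
Y(-4)*(0*12) = (6*(-4)²)*(0*12) = (6*16)*0 = 96*0 = 0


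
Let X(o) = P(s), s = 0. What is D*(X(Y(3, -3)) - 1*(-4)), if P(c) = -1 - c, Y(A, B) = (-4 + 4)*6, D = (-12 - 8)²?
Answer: 1200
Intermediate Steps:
D = 400 (D = (-20)² = 400)
Y(A, B) = 0 (Y(A, B) = 0*6 = 0)
X(o) = -1 (X(o) = -1 - 1*0 = -1 + 0 = -1)
D*(X(Y(3, -3)) - 1*(-4)) = 400*(-1 - 1*(-4)) = 400*(-1 + 4) = 400*3 = 1200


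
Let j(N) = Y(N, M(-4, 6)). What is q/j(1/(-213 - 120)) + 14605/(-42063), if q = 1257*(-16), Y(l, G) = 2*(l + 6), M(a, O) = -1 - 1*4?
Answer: -140883347009/83999811 ≈ -1677.2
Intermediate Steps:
M(a, O) = -5 (M(a, O) = -1 - 4 = -5)
Y(l, G) = 12 + 2*l (Y(l, G) = 2*(6 + l) = 12 + 2*l)
q = -20112
j(N) = 12 + 2*N
q/j(1/(-213 - 120)) + 14605/(-42063) = -20112/(12 + 2/(-213 - 120)) + 14605/(-42063) = -20112/(12 + 2/(-333)) + 14605*(-1/42063) = -20112/(12 + 2*(-1/333)) - 14605/42063 = -20112/(12 - 2/333) - 14605/42063 = -20112/3994/333 - 14605/42063 = -20112*333/3994 - 14605/42063 = -3348648/1997 - 14605/42063 = -140883347009/83999811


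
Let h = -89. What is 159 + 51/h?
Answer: 14100/89 ≈ 158.43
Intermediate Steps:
159 + 51/h = 159 + 51/(-89) = 159 - 1/89*51 = 159 - 51/89 = 14100/89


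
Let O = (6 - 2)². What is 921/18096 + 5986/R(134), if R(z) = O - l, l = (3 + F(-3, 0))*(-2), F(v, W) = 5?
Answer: 282167/1508 ≈ 187.11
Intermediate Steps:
O = 16 (O = 4² = 16)
l = -16 (l = (3 + 5)*(-2) = 8*(-2) = -16)
R(z) = 32 (R(z) = 16 - 1*(-16) = 16 + 16 = 32)
921/18096 + 5986/R(134) = 921/18096 + 5986/32 = 921*(1/18096) + 5986*(1/32) = 307/6032 + 2993/16 = 282167/1508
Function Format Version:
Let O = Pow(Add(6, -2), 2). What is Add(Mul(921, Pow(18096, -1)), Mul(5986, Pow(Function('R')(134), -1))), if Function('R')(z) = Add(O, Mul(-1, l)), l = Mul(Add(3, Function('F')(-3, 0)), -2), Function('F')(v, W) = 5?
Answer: Rational(282167, 1508) ≈ 187.11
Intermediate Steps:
O = 16 (O = Pow(4, 2) = 16)
l = -16 (l = Mul(Add(3, 5), -2) = Mul(8, -2) = -16)
Function('R')(z) = 32 (Function('R')(z) = Add(16, Mul(-1, -16)) = Add(16, 16) = 32)
Add(Mul(921, Pow(18096, -1)), Mul(5986, Pow(Function('R')(134), -1))) = Add(Mul(921, Pow(18096, -1)), Mul(5986, Pow(32, -1))) = Add(Mul(921, Rational(1, 18096)), Mul(5986, Rational(1, 32))) = Add(Rational(307, 6032), Rational(2993, 16)) = Rational(282167, 1508)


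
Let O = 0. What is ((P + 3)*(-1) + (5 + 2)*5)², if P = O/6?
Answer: 1024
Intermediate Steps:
P = 0 (P = 0/6 = 0*(⅙) = 0)
((P + 3)*(-1) + (5 + 2)*5)² = ((0 + 3)*(-1) + (5 + 2)*5)² = (3*(-1) + 7*5)² = (-3 + 35)² = 32² = 1024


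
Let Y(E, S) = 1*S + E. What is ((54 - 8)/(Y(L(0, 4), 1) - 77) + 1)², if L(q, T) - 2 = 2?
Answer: 169/1296 ≈ 0.13040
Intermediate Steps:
L(q, T) = 4 (L(q, T) = 2 + 2 = 4)
Y(E, S) = E + S (Y(E, S) = S + E = E + S)
((54 - 8)/(Y(L(0, 4), 1) - 77) + 1)² = ((54 - 8)/((4 + 1) - 77) + 1)² = (46/(5 - 77) + 1)² = (46/(-72) + 1)² = (46*(-1/72) + 1)² = (-23/36 + 1)² = (13/36)² = 169/1296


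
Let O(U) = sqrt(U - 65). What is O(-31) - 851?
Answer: -851 + 4*I*sqrt(6) ≈ -851.0 + 9.798*I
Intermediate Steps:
O(U) = sqrt(-65 + U)
O(-31) - 851 = sqrt(-65 - 31) - 851 = sqrt(-96) - 851 = 4*I*sqrt(6) - 851 = -851 + 4*I*sqrt(6)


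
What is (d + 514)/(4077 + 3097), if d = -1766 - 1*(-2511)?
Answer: 1259/7174 ≈ 0.17549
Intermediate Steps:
d = 745 (d = -1766 + 2511 = 745)
(d + 514)/(4077 + 3097) = (745 + 514)/(4077 + 3097) = 1259/7174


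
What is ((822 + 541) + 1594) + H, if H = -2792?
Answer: 165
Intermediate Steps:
((822 + 541) + 1594) + H = ((822 + 541) + 1594) - 2792 = (1363 + 1594) - 2792 = 2957 - 2792 = 165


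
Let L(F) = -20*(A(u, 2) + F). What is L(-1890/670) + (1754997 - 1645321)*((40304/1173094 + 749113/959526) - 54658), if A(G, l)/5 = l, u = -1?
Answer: -113022066933544682120518/18854037740187 ≈ -5.9946e+9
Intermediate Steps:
A(G, l) = 5*l
L(F) = -200 - 20*F (L(F) = -20*(5*2 + F) = -20*(10 + F) = -200 - 20*F)
L(-1890/670) + (1754997 - 1645321)*((40304/1173094 + 749113/959526) - 54658) = (-200 - (-37800)/670) + (1754997 - 1645321)*((40304/1173094 + 749113/959526) - 54658) = (-200 - (-37800)/670) + 109676*((40304*(1/1173094) + 749113*(1/959526)) - 54658) = (-200 - 20*(-189/67)) + 109676*((20152/586547 + 749113/959526) - 54658) = (-200 + 3780/67) + 109676*(458726350763/562807096722 - 54658) = -9620/67 + 109676*(-30761451566280313/562807096722) = -9620/67 - 1686896480991679804294/281403548361 = -113022066933544682120518/18854037740187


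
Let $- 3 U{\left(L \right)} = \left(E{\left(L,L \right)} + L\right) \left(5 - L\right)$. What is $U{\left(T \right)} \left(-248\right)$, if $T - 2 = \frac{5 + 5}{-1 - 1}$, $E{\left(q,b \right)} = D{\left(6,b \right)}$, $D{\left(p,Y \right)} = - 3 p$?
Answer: $-13888$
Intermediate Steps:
$E{\left(q,b \right)} = -18$ ($E{\left(q,b \right)} = \left(-3\right) 6 = -18$)
$T = -3$ ($T = 2 + \frac{5 + 5}{-1 - 1} = 2 + \frac{10}{-2} = 2 + 10 \left(- \frac{1}{2}\right) = 2 - 5 = -3$)
$U{\left(L \right)} = - \frac{\left(-18 + L\right) \left(5 - L\right)}{3}$
$U{\left(T \right)} \left(-248\right) = \left(30 - -23 + \frac{\left(-3\right)^{2}}{3}\right) \left(-248\right) = \left(30 + 23 + \frac{1}{3} \cdot 9\right) \left(-248\right) = \left(30 + 23 + 3\right) \left(-248\right) = 56 \left(-248\right) = -13888$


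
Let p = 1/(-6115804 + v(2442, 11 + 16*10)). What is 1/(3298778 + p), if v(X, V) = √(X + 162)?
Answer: 123384386723008505932/407017700465332378501663585 + 2*√651/407017700465332378501663585 ≈ 3.0314e-7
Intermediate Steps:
v(X, V) = √(162 + X)
p = 1/(-6115804 + 2*√651) (p = 1/(-6115804 + √(162 + 2442)) = 1/(-6115804 + √2604) = 1/(-6115804 + 2*√651) ≈ -1.6351e-7)
1/(3298778 + p) = 1/(3298778 + (-49321/301637569063 - √651/18701529281906)) = 1/(995035376798455693/301637569063 - √651/18701529281906)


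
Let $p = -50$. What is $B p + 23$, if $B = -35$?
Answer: $1773$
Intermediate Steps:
$B p + 23 = \left(-35\right) \left(-50\right) + 23 = 1750 + 23 = 1773$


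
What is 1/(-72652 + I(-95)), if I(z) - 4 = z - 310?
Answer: -1/73053 ≈ -1.3689e-5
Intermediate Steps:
I(z) = -306 + z (I(z) = 4 + (z - 310) = 4 + (-310 + z) = -306 + z)
1/(-72652 + I(-95)) = 1/(-72652 + (-306 - 95)) = 1/(-72652 - 401) = 1/(-73053) = -1/73053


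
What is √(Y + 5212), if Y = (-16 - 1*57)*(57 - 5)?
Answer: 2*√354 ≈ 37.630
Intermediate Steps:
Y = -3796 (Y = (-16 - 57)*52 = -73*52 = -3796)
√(Y + 5212) = √(-3796 + 5212) = √1416 = 2*√354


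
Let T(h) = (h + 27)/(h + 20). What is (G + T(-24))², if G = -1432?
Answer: 32844361/16 ≈ 2.0528e+6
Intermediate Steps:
T(h) = (27 + h)/(20 + h)
(G + T(-24))² = (-1432 + (27 - 24)/(20 - 24))² = (-1432 + 3/(-4))² = (-1432 - ¼*3)² = (-1432 - ¾)² = (-5731/4)² = 32844361/16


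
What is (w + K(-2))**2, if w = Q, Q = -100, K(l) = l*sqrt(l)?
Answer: 9992 + 400*I*sqrt(2) ≈ 9992.0 + 565.69*I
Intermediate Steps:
K(l) = l**(3/2)
w = -100
(w + K(-2))**2 = (-100 + (-2)**(3/2))**2 = (-100 - 2*I*sqrt(2))**2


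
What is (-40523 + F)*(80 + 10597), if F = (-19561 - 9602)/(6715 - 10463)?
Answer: -1621313564757/3748 ≈ -4.3258e+8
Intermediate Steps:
F = 29163/3748 (F = -29163/(-3748) = -29163*(-1/3748) = 29163/3748 ≈ 7.7810)
(-40523 + F)*(80 + 10597) = (-40523 + 29163/3748)*(80 + 10597) = -151851041/3748*10677 = -1621313564757/3748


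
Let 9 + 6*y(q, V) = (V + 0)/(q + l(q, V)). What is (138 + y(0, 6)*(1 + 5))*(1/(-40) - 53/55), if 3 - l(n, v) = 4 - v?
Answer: -56637/440 ≈ -128.72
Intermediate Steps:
l(n, v) = -1 + v (l(n, v) = 3 - (4 - v) = 3 + (-4 + v) = -1 + v)
y(q, V) = -3/2 + V/(6*(-1 + V + q)) (y(q, V) = -3/2 + ((V + 0)/(q + (-1 + V)))/6 = -3/2 + (V/(-1 + V + q))/6 = -3/2 + V/(6*(-1 + V + q)))
(138 + y(0, 6)*(1 + 5))*(1/(-40) - 53/55) = (138 + ((9 - 9*0 - 8*6)/(6*(-1 + 6 + 0)))*(1 + 5))*(1/(-40) - 53/55) = (138 + ((1/6)*(9 + 0 - 48)/5)*6)*(1*(-1/40) - 53*1/55) = (138 + ((1/6)*(1/5)*(-39))*6)*(-1/40 - 53/55) = (138 - 13/10*6)*(-87/88) = (138 - 39/5)*(-87/88) = (651/5)*(-87/88) = -56637/440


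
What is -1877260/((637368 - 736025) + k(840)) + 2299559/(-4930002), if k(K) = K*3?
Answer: 9033822850937/473955602274 ≈ 19.060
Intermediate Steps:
k(K) = 3*K
-1877260/((637368 - 736025) + k(840)) + 2299559/(-4930002) = -1877260/((637368 - 736025) + 3*840) + 2299559/(-4930002) = -1877260/(-98657 + 2520) + 2299559*(-1/4930002) = -1877260/(-96137) - 2299559/4930002 = -1877260*(-1/96137) - 2299559/4930002 = 1877260/96137 - 2299559/4930002 = 9033822850937/473955602274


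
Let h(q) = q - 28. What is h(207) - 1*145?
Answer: 34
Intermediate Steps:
h(q) = -28 + q
h(207) - 1*145 = (-28 + 207) - 1*145 = 179 - 145 = 34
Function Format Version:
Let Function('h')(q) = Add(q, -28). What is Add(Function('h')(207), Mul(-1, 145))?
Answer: 34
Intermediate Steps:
Function('h')(q) = Add(-28, q)
Add(Function('h')(207), Mul(-1, 145)) = Add(Add(-28, 207), Mul(-1, 145)) = Add(179, -145) = 34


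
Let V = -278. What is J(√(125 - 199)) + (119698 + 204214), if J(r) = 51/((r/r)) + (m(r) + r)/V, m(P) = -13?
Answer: 90061727/278 - I*√74/278 ≈ 3.2396e+5 - 0.030944*I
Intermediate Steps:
J(r) = 14191/278 - r/278 (J(r) = 51/((r/r)) + (-13 + r)/(-278) = 51/1 + (-13 + r)*(-1/278) = 51*1 + (13/278 - r/278) = 51 + (13/278 - r/278) = 14191/278 - r/278)
J(√(125 - 199)) + (119698 + 204214) = (14191/278 - √(125 - 199)/278) + (119698 + 204214) = (14191/278 - I*√74/278) + 323912 = 90061727/278 - I*√74/278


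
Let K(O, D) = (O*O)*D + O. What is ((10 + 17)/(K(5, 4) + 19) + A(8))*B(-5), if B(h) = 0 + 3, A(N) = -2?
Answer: -663/124 ≈ -5.3468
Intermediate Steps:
B(h) = 3
K(O, D) = O + D*O**2 (K(O, D) = O**2*D + O = D*O**2 + O = O + D*O**2)
((10 + 17)/(K(5, 4) + 19) + A(8))*B(-5) = ((10 + 17)/(5*(1 + 4*5) + 19) - 2)*3 = (27/(5*(1 + 20) + 19) - 2)*3 = (27/(5*21 + 19) - 2)*3 = (27/(105 + 19) - 2)*3 = (27/124 - 2)*3 = -221/124*3 = -663/124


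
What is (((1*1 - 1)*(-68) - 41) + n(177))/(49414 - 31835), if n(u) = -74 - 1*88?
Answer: -203/17579 ≈ -0.011548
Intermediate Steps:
n(u) = -162 (n(u) = -74 - 88 = -162)
(((1*1 - 1)*(-68) - 41) + n(177))/(49414 - 31835) = (((1*1 - 1)*(-68) - 41) - 162)/(49414 - 31835) = (((1 - 1)*(-68) - 41) - 162)/17579 = ((0*(-68) - 41) - 162)*(1/17579) = ((0 - 41) - 162)*(1/17579) = (-41 - 162)*(1/17579) = -203*1/17579 = -203/17579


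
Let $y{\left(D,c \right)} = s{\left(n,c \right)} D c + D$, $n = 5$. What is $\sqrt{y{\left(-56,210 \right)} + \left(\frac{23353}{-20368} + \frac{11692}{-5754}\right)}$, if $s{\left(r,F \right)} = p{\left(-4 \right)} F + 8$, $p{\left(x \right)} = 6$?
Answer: $\frac{i \sqrt{3200256678522626847705}}{14649684} \approx 3861.6 i$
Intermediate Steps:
$s{\left(r,F \right)} = 8 + 6 F$ ($s{\left(r,F \right)} = 6 F + 8 = 8 + 6 F$)
$y{\left(D,c \right)} = D + D c \left(8 + 6 c\right)$ ($y{\left(D,c \right)} = \left(8 + 6 c\right) D c + D = D \left(8 + 6 c\right) c + D = D c \left(8 + 6 c\right) + D = D + D c \left(8 + 6 c\right)$)
$\sqrt{y{\left(-56,210 \right)} + \left(\frac{23353}{-20368} + \frac{11692}{-5754}\right)} = \sqrt{- 56 \left(1 + 2 \cdot 210 \left(4 + 3 \cdot 210\right)\right) + \left(\frac{23353}{-20368} + \frac{11692}{-5754}\right)} = \sqrt{- 56 \left(1 + 2 \cdot 210 \left(4 + 630\right)\right) + \left(23353 \left(- \frac{1}{20368}\right) + 11692 \left(- \frac{1}{5754}\right)\right)} = \sqrt{- 56 \left(1 + 2 \cdot 210 \cdot 634\right) - \frac{186257909}{58598736}} = \sqrt{- 56 \left(1 + 266280\right) - \frac{186257909}{58598736}} = \sqrt{\left(-56\right) 266281 - \frac{186257909}{58598736}} = \sqrt{-14911736 - \frac{186257909}{58598736}} = \sqrt{- \frac{873809067423605}{58598736}} = \frac{i \sqrt{3200256678522626847705}}{14649684}$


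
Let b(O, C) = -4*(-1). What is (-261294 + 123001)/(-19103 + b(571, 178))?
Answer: 138293/19099 ≈ 7.2409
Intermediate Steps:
b(O, C) = 4
(-261294 + 123001)/(-19103 + b(571, 178)) = (-261294 + 123001)/(-19103 + 4) = -138293/(-19099) = -138293*(-1/19099) = 138293/19099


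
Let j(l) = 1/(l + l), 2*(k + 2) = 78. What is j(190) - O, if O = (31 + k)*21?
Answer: -542639/380 ≈ -1428.0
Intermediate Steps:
k = 37 (k = -2 + (½)*78 = -2 + 39 = 37)
j(l) = 1/(2*l)
O = 1428 (O = (31 + 37)*21 = 68*21 = 1428)
j(190) - O = (½)/190 - 1*1428 = (½)*(1/190) - 1428 = 1/380 - 1428 = -542639/380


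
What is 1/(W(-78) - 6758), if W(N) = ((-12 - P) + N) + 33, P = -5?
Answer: -1/6810 ≈ -0.00014684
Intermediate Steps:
W(N) = 26 + N (W(N) = ((-12 - 1*(-5)) + N) + 33 = ((-12 + 5) + N) + 33 = (-7 + N) + 33 = 26 + N)
1/(W(-78) - 6758) = 1/((26 - 78) - 6758) = 1/(-52 - 6758) = 1/(-6810) = -1/6810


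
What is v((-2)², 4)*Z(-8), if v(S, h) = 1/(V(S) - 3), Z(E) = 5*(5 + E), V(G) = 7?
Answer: -15/4 ≈ -3.7500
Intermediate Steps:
Z(E) = 25 + 5*E
v(S, h) = ¼ (v(S, h) = 1/(7 - 3) = 1/4 = ¼)
v((-2)², 4)*Z(-8) = (25 + 5*(-8))/4 = (25 - 40)/4 = (¼)*(-15) = -15/4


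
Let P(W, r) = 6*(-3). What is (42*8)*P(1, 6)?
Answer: -6048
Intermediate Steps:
P(W, r) = -18
(42*8)*P(1, 6) = (42*8)*(-18) = 336*(-18) = -6048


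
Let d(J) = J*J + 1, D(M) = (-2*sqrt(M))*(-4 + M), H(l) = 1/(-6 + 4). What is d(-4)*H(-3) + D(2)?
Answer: -17/2 + 4*sqrt(2) ≈ -2.8431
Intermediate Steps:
H(l) = -1/2 (H(l) = 1/(-2) = -1/2)
D(M) = -2*sqrt(M)*(-4 + M)
d(J) = 1 + J**2 (d(J) = J**2 + 1 = 1 + J**2)
d(-4)*H(-3) + D(2) = (1 + (-4)**2)*(-1/2) + 2*sqrt(2)*(4 - 1*2) = (1 + 16)*(-1/2) + 2*sqrt(2)*(4 - 2) = 17*(-1/2) + 2*sqrt(2)*2 = -17/2 + 4*sqrt(2)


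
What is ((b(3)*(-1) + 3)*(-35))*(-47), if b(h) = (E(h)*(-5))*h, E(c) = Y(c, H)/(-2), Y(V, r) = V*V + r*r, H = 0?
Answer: -212205/2 ≈ -1.0610e+5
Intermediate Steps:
Y(V, r) = V**2 + r**2
E(c) = -c**2/2 (E(c) = (c**2 + 0**2)/(-2) = (c**2 + 0)*(-1/2) = c**2*(-1/2) = -c**2/2)
b(h) = 5*h**3/2 (b(h) = (-h**2/2*(-5))*h = (5*h**2/2)*h = 5*h**3/2)
((b(3)*(-1) + 3)*(-35))*(-47) = ((((5/2)*3**3)*(-1) + 3)*(-35))*(-47) = ((((5/2)*27)*(-1) + 3)*(-35))*(-47) = (((135/2)*(-1) + 3)*(-35))*(-47) = ((-135/2 + 3)*(-35))*(-47) = -129/2*(-35)*(-47) = (4515/2)*(-47) = -212205/2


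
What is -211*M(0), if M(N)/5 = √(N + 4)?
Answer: -2110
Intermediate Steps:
M(N) = 5*√(4 + N) (M(N) = 5*√(N + 4) = 5*√(4 + N))
-211*M(0) = -1055*√(4 + 0) = -1055*√4 = -1055*2 = -211*10 = -2110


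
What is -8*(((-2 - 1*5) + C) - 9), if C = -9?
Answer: 200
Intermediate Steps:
-8*(((-2 - 1*5) + C) - 9) = -8*(((-2 - 1*5) - 9) - 9) = -8*(((-2 - 5) - 9) - 9) = -8*((-7 - 9) - 9) = -8*(-16 - 9) = -8*(-25) = 200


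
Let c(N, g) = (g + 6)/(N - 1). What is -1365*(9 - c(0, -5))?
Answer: -13650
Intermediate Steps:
c(N, g) = (6 + g)/(-1 + N)
-1365*(9 - c(0, -5)) = -1365*(9 - (6 - 5)/(-1 + 0)) = -1365*(9 - 1/(-1)) = -1365*(9 - (-1)) = -1365*(9 - 1*(-1)) = -1365*(9 + 1) = -1365*10 = -1*13650 = -13650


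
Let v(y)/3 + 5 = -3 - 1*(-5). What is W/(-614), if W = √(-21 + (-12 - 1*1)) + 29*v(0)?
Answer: 261/614 - I*√34/614 ≈ 0.42508 - 0.0094967*I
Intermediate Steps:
v(y) = -9 (v(y) = -15 + 3*(-3 - 1*(-5)) = -15 + 3*(-3 + 5) = -15 + 3*2 = -15 + 6 = -9)
W = -261 + I*√34 (W = √(-21 + (-12 - 1*1)) + 29*(-9) = √(-21 + (-12 - 1)) - 261 = √(-21 - 13) - 261 = √(-34) - 261 = I*√34 - 261 = -261 + I*√34 ≈ -261.0 + 5.831*I)
W/(-614) = (-261 + I*√34)/(-614) = (-261 + I*√34)*(-1/614) = 261/614 - I*√34/614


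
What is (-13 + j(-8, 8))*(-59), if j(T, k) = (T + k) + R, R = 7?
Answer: 354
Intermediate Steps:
j(T, k) = 7 + T + k (j(T, k) = (T + k) + 7 = 7 + T + k)
(-13 + j(-8, 8))*(-59) = (-13 + (7 - 8 + 8))*(-59) = (-13 + 7)*(-59) = -6*(-59) = 354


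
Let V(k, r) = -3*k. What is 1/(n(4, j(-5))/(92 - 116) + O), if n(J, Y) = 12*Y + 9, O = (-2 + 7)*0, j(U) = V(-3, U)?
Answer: -8/39 ≈ -0.20513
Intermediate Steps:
j(U) = 9 (j(U) = -3*(-3) = 9)
O = 0 (O = 5*0 = 0)
n(J, Y) = 9 + 12*Y
1/(n(4, j(-5))/(92 - 116) + O) = 1/((9 + 12*9)/(92 - 116) + 0) = 1/((9 + 108)/(-24) + 0) = 1/(-1/24*117 + 0) = 1/(-39/8 + 0) = 1/(-39/8) = -8/39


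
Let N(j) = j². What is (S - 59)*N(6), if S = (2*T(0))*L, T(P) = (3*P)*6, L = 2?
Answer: -2124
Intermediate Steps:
T(P) = 18*P
S = 0 (S = (2*(18*0))*2 = (2*0)*2 = 0*2 = 0)
(S - 59)*N(6) = (0 - 59)*6² = -59*36 = -2124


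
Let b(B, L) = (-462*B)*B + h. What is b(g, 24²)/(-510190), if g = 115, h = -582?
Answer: 3055266/255095 ≈ 11.977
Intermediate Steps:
b(B, L) = -582 - 462*B² (b(B, L) = (-462*B)*B - 582 = -462*B² - 582 = -582 - 462*B²)
b(g, 24²)/(-510190) = (-582 - 462*115²)/(-510190) = (-582 - 462*13225)*(-1/510190) = (-582 - 6109950)*(-1/510190) = -6110532*(-1/510190) = 3055266/255095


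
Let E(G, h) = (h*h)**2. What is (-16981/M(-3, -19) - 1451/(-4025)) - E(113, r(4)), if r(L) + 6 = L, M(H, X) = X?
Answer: 67152494/76475 ≈ 878.10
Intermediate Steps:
r(L) = -6 + L
E(G, h) = h**4 (E(G, h) = (h**2)**2 = h**4)
(-16981/M(-3, -19) - 1451/(-4025)) - E(113, r(4)) = (-16981/(-19) - 1451/(-4025)) - (-6 + 4)**4 = (-16981*(-1/19) - 1451*(-1/4025)) - 1*(-2)**4 = (16981/19 + 1451/4025) - 1*16 = 68376094/76475 - 16 = 67152494/76475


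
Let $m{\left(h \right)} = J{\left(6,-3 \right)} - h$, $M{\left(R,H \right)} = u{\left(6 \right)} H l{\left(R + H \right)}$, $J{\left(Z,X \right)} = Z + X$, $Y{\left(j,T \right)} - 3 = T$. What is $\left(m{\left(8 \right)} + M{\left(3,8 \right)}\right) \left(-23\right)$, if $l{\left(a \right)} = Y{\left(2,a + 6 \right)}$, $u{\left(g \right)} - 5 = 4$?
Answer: $-33005$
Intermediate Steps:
$Y{\left(j,T \right)} = 3 + T$
$u{\left(g \right)} = 9$ ($u{\left(g \right)} = 5 + 4 = 9$)
$l{\left(a \right)} = 9 + a$ ($l{\left(a \right)} = 3 + \left(a + 6\right) = 3 + \left(6 + a\right) = 9 + a$)
$J{\left(Z,X \right)} = X + Z$
$M{\left(R,H \right)} = 9 H \left(9 + H + R\right)$ ($M{\left(R,H \right)} = 9 H \left(9 + \left(R + H\right)\right) = 9 H \left(9 + \left(H + R\right)\right) = 9 H \left(9 + H + R\right)$)
$m{\left(h \right)} = 3 - h$ ($m{\left(h \right)} = \left(-3 + 6\right) - h = 3 - h$)
$\left(m{\left(8 \right)} + M{\left(3,8 \right)}\right) \left(-23\right) = \left(\left(3 - 8\right) + 9 \cdot 8 \left(9 + 8 + 3\right)\right) \left(-23\right) = \left(\left(3 - 8\right) + 9 \cdot 8 \cdot 20\right) \left(-23\right) = \left(-5 + 1440\right) \left(-23\right) = 1435 \left(-23\right) = -33005$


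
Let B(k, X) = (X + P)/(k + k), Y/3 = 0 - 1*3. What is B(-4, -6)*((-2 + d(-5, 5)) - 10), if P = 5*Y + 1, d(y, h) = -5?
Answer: -425/4 ≈ -106.25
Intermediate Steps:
Y = -9 (Y = 3*(0 - 1*3) = 3*(0 - 3) = 3*(-3) = -9)
P = -44 (P = 5*(-9) + 1 = -45 + 1 = -44)
B(k, X) = (-44 + X)/(2*k) (B(k, X) = (X - 44)/(k + k) = (-44 + X)/((2*k)) = (-44 + X)*(1/(2*k)) = (-44 + X)/(2*k))
B(-4, -6)*((-2 + d(-5, 5)) - 10) = ((½)*(-44 - 6)/(-4))*((-2 - 5) - 10) = ((½)*(-¼)*(-50))*(-7 - 10) = (25/4)*(-17) = -425/4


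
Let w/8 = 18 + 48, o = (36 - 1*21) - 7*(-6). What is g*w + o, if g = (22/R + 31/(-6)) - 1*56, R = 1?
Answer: -20623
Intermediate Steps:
o = 57 (o = (36 - 21) + 42 = 15 + 42 = 57)
g = -235/6 (g = (22/1 + 31/(-6)) - 1*56 = (22*1 + 31*(-⅙)) - 56 = (22 - 31/6) - 56 = 101/6 - 56 = -235/6 ≈ -39.167)
w = 528 (w = 8*(18 + 48) = 8*66 = 528)
g*w + o = -235/6*528 + 57 = -20680 + 57 = -20623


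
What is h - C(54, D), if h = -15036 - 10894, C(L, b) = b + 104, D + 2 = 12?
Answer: -26044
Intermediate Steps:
D = 10 (D = -2 + 12 = 10)
C(L, b) = 104 + b
h = -25930
h - C(54, D) = -25930 - (104 + 10) = -25930 - 1*114 = -25930 - 114 = -26044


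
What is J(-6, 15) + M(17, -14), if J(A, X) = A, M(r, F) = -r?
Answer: -23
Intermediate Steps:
J(-6, 15) + M(17, -14) = -6 - 1*17 = -6 - 17 = -23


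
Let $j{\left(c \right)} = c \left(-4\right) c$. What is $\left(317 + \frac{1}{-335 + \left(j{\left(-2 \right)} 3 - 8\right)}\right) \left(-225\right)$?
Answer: $- \frac{27887850}{391} \approx -71324.0$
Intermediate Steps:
$j{\left(c \right)} = - 4 c^{2}$ ($j{\left(c \right)} = - 4 c c = - 4 c^{2}$)
$\left(317 + \frac{1}{-335 + \left(j{\left(-2 \right)} 3 - 8\right)}\right) \left(-225\right) = \left(317 + \frac{1}{-335 + \left(- 4 \left(-2\right)^{2} \cdot 3 - 8\right)}\right) \left(-225\right) = \left(317 + \frac{1}{-335 + \left(\left(-4\right) 4 \cdot 3 - 8\right)}\right) \left(-225\right) = \left(317 + \frac{1}{-335 - 56}\right) \left(-225\right) = \left(317 + \frac{1}{-391}\right) \left(-225\right) = \left(317 - \frac{1}{391}\right) \left(-225\right) = \frac{123946}{391} \left(-225\right) = - \frac{27887850}{391}$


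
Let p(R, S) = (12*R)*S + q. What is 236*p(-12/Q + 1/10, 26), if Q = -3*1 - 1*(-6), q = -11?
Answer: -1448804/5 ≈ -2.8976e+5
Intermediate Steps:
Q = 3 (Q = -3 + 6 = 3)
p(R, S) = -11 + 12*R*S (p(R, S) = (12*R)*S - 11 = 12*R*S - 11 = -11 + 12*R*S)
236*p(-12/Q + 1/10, 26) = 236*(-11 + 12*(-12/3 + 1/10)*26) = 236*(-11 + 12*(-12*⅓ + 1*(⅒))*26) = 236*(-11 + 12*(-4 + ⅒)*26) = 236*(-11 + 12*(-39/10)*26) = 236*(-11 - 6084/5) = 236*(-6139/5) = -1448804/5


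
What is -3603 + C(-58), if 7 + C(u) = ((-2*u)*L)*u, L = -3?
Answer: 16574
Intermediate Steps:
C(u) = -7 + 6*u² (C(u) = -7 + (-2*u*(-3))*u = -7 + (6*u)*u = -7 + 6*u²)
-3603 + C(-58) = -3603 + (-7 + 6*(-58)²) = -3603 + (-7 + 6*3364) = -3603 + (-7 + 20184) = -3603 + 20177 = 16574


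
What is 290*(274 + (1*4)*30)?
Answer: 114260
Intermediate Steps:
290*(274 + (1*4)*30) = 290*(274 + 4*30) = 290*(274 + 120) = 290*394 = 114260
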